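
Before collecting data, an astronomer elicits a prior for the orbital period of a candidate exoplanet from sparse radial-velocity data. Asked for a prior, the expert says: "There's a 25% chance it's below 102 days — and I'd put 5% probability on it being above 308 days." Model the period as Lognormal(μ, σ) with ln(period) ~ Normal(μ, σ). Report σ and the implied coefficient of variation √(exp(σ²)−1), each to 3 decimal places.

If T ~ Lognormal(μ,σ) then ln T ~ Normal(μ,σ), so the p-quantile of ln T is μ + z_p·σ.
ln(102) = 4.625 and ln(308) = 5.73; z_{0.25} = -0.6745, z_{0.95} = 1.645.
σ = (5.73 − 4.625)/(1.645 − (-0.6745)) = 0.476.
μ = 4.625 − (-0.6745)·0.476 = 4.946.
CV = √(exp(σ²)−1) = √(exp(0.2270)−1) = 0.505.

σ ≈ 0.476, CV ≈ 0.505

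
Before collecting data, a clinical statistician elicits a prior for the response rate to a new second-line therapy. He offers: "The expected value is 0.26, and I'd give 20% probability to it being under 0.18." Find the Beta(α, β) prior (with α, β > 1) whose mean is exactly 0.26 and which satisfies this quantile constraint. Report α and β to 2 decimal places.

With mean 0.26 fixed, write α = 0.26s, β = 0.74s where s = α+β.
Need P(θ < 0.18) = 0.2 under Beta(0.26s, 0.74s). Normal approximation: (q−m)/√(m(1−m)/s) ≈ z_{0.2} = -0.842, so s ≈ 0.26·0.74·(-0.842)²/(0.18−0.26)² = 21.3.
At s = 21.3: P(θ<0.18) ≈ 0.205. Adjusting to match 0.2 gives s ≈ 22.08.
So α = 0.26·22.08 ≈ 5.74, β = 0.74·22.08 ≈ 16.34.

α ≈ 5.74, β ≈ 16.34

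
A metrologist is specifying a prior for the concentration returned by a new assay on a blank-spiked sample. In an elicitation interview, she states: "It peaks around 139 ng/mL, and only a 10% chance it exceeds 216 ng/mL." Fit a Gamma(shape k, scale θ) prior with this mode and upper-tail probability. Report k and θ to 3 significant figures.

k ≈ 10.6, θ ≈ 14.4

Gamma(k,θ) with k>1 has mode (k−1)θ, so θ = 139/(k−1).
Need P(X < 216) = 0.9 with θ tied to k this way. Start at k = 2, θ = 139: P(X<216) ≈ 0.460.
Too low — raise k to concentrate. Iterating converges to k ≈ 10.6.
Then θ = 139/(10.6−1) ≈ 14.4.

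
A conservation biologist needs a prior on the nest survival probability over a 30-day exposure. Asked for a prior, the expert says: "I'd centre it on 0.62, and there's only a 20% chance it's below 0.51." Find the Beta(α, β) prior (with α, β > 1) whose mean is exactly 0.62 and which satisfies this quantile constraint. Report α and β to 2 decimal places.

α ≈ 8.34, β ≈ 5.11

With mean 0.62 fixed, write α = 0.62s, β = 0.38s where s = α+β.
Need P(θ < 0.51) = 0.2 under Beta(0.62s, 0.38s). Normal approximation: (q−m)/√(m(1−m)/s) ≈ z_{0.2} = -0.842, so s ≈ 0.62·0.38·(-0.842)²/(0.51−0.62)² = 13.8.
At s = 13.8: P(θ<0.51) ≈ 0.197. Adjusting to match 0.2 gives s ≈ 13.45.
So α = 0.62·13.45 ≈ 8.34, β = 0.38·13.45 ≈ 5.11.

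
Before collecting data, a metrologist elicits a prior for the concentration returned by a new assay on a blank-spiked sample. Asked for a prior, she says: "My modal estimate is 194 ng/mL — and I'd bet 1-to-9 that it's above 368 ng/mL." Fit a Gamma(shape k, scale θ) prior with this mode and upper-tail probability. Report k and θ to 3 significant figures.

k ≈ 5.66, θ ≈ 41.6

Gamma(k,θ) with k>1 has mode (k−1)θ, so θ = 194/(k−1).
Need P(X < 368) = 0.9 with θ tied to k this way. Start at k = 2, θ = 194: P(X<368) ≈ 0.565.
Too low — raise k to concentrate. Iterating converges to k ≈ 5.66.
Then θ = 194/(5.66−1) ≈ 41.6.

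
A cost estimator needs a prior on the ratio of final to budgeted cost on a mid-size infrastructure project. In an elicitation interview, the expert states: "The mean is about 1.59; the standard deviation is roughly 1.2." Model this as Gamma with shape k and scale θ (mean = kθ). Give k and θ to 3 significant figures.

k ≈ 1.76, θ ≈ 0.906

For Gamma(k, scale θ): mean = kθ, variance = kθ², so CV = 1/√k.
CV = SD/mean = 1.2/1.59 = 0.7547, hence k = 1/CV² = 1.76.
Then θ = mean/k = 1.59/1.76 = 0.906.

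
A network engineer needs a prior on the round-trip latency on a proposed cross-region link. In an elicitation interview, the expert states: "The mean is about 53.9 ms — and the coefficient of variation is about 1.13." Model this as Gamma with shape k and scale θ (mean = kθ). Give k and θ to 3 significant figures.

k ≈ 0.783, θ ≈ 68.8

For Gamma(k, scale θ): mean = kθ, variance = kθ², so CV = 1/√k.
CV = 1.13, hence k = 1/CV² = 0.783.
Then θ = mean/k = 53.9/0.783 = 68.8.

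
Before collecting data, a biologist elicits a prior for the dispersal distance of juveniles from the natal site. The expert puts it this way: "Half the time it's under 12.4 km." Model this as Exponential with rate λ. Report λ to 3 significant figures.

Exponential median = ln 2 / λ, so λ = ln 2 / 12.4 = 0.0559.

λ ≈ 0.0559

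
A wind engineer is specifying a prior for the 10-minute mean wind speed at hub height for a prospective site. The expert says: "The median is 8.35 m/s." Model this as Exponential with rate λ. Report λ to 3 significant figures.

λ ≈ 0.083

Exponential median = ln 2 / λ, so λ = ln 2 / 8.35 = 0.083.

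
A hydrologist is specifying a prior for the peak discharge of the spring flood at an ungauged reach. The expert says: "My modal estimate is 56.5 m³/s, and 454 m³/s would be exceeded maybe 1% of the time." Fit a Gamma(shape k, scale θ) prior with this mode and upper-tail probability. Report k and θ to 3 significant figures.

Gamma(k,θ) with k>1 has mode (k−1)θ, so θ = 56.5/(k−1).
Need P(X < 454) = 0.99 with θ tied to k this way. Start at k = 2, θ = 56.5: P(X<454) ≈ 0.997.
Too high — lower k to spread out. Iterating converges to k ≈ 1.77.
Then θ = 56.5/(1.77−1) ≈ 73.1.

k ≈ 1.77, θ ≈ 73.1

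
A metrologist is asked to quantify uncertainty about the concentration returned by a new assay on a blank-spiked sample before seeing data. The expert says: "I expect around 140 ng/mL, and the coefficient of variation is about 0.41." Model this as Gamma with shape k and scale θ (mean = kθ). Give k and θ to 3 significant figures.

k ≈ 5.95, θ ≈ 23.5

For Gamma(k, scale θ): mean = kθ, variance = kθ², so CV = 1/√k.
CV = 0.41, hence k = 1/CV² = 5.95.
Then θ = mean/k = 140/5.95 = 23.5.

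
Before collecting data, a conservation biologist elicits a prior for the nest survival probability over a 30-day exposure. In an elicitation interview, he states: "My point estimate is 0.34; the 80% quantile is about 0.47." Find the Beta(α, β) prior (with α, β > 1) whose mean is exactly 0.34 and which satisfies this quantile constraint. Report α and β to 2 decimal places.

With mean 0.34 fixed, write α = 0.34s, β = 0.66s where s = α+β.
Need P(θ < 0.47) = 0.8 under Beta(0.34s, 0.66s). Normal approximation: (q−m)/√(m(1−m)/s) ≈ z_{0.8} = 0.842, so s ≈ 0.34·0.66·(0.842)²/(0.47−0.34)² = 9.4.
At s = 9.4: P(θ<0.47) ≈ 0.805. Adjusting to match 0.8 gives s ≈ 8.95.
So α = 0.34·8.95 ≈ 3.04, β = 0.66·8.95 ≈ 5.91.

α ≈ 3.04, β ≈ 5.91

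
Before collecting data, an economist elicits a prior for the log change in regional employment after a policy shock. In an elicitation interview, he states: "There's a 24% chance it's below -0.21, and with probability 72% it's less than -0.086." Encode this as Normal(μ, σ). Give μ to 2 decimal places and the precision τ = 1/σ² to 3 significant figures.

μ = -0.14, τ = 108

For Normal(μ,σ), the p-quantile is μ + z_p·σ. Here z_{0.24} = -0.7063, z_{0.72} = 0.5828.
So -0.21 = μ − 0.7063σ and -0.086 = μ + 0.5828σ.
Subtracting: σ = (-0.086 − -0.21)/(0.5828 − (-0.7063)) = 0.10.
Then μ = -0.21 − (-0.7063)·0.10 = -0.14.
Precision τ = 1/σ² = 1/0.09619² = 108.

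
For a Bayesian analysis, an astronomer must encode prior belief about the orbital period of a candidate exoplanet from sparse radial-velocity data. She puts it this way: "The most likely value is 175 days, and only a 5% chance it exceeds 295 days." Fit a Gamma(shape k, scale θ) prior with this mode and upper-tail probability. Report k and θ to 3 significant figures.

k ≈ 11.2, θ ≈ 17.1

Gamma(k,θ) with k>1 has mode (k−1)θ, so θ = 175/(k−1).
Need P(X < 295) = 0.95 with θ tied to k this way. Start at k = 2, θ = 175: P(X<295) ≈ 0.502.
Too low — raise k to concentrate. Iterating converges to k ≈ 11.2.
Then θ = 175/(11.2−1) ≈ 17.1.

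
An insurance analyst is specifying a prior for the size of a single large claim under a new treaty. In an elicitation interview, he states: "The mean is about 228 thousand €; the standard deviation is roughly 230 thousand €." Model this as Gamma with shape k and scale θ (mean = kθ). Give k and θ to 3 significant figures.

For Gamma(k, scale θ): mean = kθ, variance = kθ², so CV = 1/√k.
CV = SD/mean = 230/228 = 1.009, hence k = 1/CV² = 0.983.
Then θ = mean/k = 228/0.983 = 232.

k ≈ 0.983, θ ≈ 232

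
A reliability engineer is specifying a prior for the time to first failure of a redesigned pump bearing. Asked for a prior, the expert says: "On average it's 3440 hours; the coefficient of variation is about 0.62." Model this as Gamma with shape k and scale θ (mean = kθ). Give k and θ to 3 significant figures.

k ≈ 2.6, θ ≈ 1320

For Gamma(k, scale θ): mean = kθ, variance = kθ², so CV = 1/√k.
CV = 0.62, hence k = 1/CV² = 2.6.
Then θ = mean/k = 3440/2.6 = 1320.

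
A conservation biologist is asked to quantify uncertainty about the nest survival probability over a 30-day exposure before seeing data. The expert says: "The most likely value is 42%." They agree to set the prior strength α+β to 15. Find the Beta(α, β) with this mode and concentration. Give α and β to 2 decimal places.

For α,β > 1 the Beta mode is (α−1)/(α+β−2). With α+β = 15, the mode is (α−1)/13.
Set (α−1)/13 = 0.42 → α = 1 + 0.42·13 = 6.46.
β = 15 − α = 8.54.

α = 6.46, β = 8.54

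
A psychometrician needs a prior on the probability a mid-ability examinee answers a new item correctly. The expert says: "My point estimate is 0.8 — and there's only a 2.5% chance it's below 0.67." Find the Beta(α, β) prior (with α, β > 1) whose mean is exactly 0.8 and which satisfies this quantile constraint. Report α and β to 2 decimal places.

α ≈ 34.52, β ≈ 8.63

With mean 0.8 fixed, write α = 0.8s, β = 0.2s where s = α+β.
Need P(θ < 0.67) = 0.025 under Beta(0.8s, 0.2s). Normal approximation: (q−m)/√(m(1−m)/s) ≈ z_{0.025} = -1.96, so s ≈ 0.8·0.2·(-1.96)²/(0.67−0.8)² = 36.4.
At s = 36.4: P(θ<0.67) ≈ 0.035. Adjusting to match 0.025 gives s ≈ 43.15.
So α = 0.8·43.15 ≈ 34.52, β = 0.2·43.15 ≈ 8.63.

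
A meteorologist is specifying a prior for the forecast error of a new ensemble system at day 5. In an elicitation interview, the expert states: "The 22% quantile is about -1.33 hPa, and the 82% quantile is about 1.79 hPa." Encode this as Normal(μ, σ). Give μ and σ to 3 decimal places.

The p-quantile of Normal(μ,σ) is μ + z_p·σ, with z_{0.22} = -0.7722 and z_{0.82} = 0.9154.
Eliminate σ: μ = (z₂·x₁ − z₁·x₂)/(z₂ − z₁) = (0.9154·-1.33 − (-0.7722)·1.79)/1.688 = 0.098.
Then σ = (x₂ − x₁)/(z₂ − z₁) = (1.79 − -1.33)/1.688 = 1.849.

μ = 0.098, σ = 1.849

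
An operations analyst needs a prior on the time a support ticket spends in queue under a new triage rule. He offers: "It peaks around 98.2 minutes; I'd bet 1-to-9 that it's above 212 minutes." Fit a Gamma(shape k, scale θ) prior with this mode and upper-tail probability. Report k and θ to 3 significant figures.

Gamma(k,θ) with k>1 has mode (k−1)θ, so θ = 98.2/(k−1).
Need P(X < 212) = 0.9 with θ tied to k this way. Start at k = 2, θ = 98.2: P(X<212) ≈ 0.635.
Too low — raise k to concentrate. Iterating converges to k ≈ 4.25.
Then θ = 98.2/(4.25−1) ≈ 30.3.

k ≈ 4.25, θ ≈ 30.3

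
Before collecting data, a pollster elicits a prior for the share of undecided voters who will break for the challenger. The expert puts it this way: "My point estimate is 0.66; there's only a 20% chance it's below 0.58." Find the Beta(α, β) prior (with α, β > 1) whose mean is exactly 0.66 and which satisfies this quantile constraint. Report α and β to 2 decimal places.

With mean 0.66 fixed, write α = 0.66s, β = 0.34s where s = α+β.
Need P(θ < 0.58) = 0.2 under Beta(0.66s, 0.34s). Normal approximation: (q−m)/√(m(1−m)/s) ≈ z_{0.2} = -0.842, so s ≈ 0.66·0.34·(-0.842)²/(0.58−0.66)² = 24.8.
At s = 24.8: P(θ<0.58) ≈ 0.197. Adjusting to match 0.2 gives s ≈ 24.07.
So α = 0.66·24.07 ≈ 15.89, β = 0.34·24.07 ≈ 8.18.

α ≈ 15.89, β ≈ 8.18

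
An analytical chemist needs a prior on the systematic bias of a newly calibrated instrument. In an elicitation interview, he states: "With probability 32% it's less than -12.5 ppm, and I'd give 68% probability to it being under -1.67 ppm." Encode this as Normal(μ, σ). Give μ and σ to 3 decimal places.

The p-quantile of Normal(μ,σ) is μ + z_p·σ, with z_{0.32} = -0.4677 and z_{0.68} = 0.4677.
Eliminate σ: μ = (z₂·x₁ − z₁·x₂)/(z₂ − z₁) = (0.4677·-12.5 − (-0.4677)·-1.67)/0.9354 = -7.085.
Then σ = (x₂ − x₁)/(z₂ − z₁) = (-1.67 − -12.5)/0.9354 = 11.578.

μ = -7.085, σ = 11.578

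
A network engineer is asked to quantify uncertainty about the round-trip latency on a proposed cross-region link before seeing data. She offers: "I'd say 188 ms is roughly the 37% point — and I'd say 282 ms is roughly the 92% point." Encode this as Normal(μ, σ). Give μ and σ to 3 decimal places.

μ = 205.959, σ = 54.119

The p-quantile of Normal(μ,σ) is μ + z_p·σ, with z_{0.37} = -0.3319 and z_{0.92} = 1.405.
Eliminate σ: μ = (z₂·x₁ − z₁·x₂)/(z₂ − z₁) = (1.405·188 − (-0.3319)·282)/1.737 = 205.959.
Then σ = (x₂ − x₁)/(z₂ − z₁) = (282 − 188)/1.737 = 54.119.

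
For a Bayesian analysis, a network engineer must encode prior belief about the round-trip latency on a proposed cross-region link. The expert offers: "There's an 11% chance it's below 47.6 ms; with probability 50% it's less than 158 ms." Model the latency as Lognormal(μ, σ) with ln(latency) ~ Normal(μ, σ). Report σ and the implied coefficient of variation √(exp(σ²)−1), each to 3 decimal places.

If T ~ Lognormal(μ,σ) then ln T ~ Normal(μ,σ), so the p-quantile of ln T is μ + z_p·σ.
ln(47.6) = 3.863 and ln(158) = 5.063; z_{0.11} = -1.227, z_{0.5} = 0.
σ = (5.063 − 3.863)/(0 − (-1.227)) = 0.978.
μ = 3.863 − (-1.227)·0.978 = 5.063.
CV = √(exp(σ²)−1) = √(exp(0.9568)−1) = 1.266.

σ ≈ 0.978, CV ≈ 1.266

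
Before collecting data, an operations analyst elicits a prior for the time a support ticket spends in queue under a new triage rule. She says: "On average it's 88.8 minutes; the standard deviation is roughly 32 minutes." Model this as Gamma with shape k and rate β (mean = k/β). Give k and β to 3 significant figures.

k ≈ 7.7, β ≈ 0.0867

For Gamma(k, rate β): mean = k/β, variance = k/β², so CV = 1/√k.
CV = SD/mean = 32/88.8 = 0.3604, hence k = 1/CV² = 7.7.
Then β = k/mean = 7.7/88.8 = 0.0867.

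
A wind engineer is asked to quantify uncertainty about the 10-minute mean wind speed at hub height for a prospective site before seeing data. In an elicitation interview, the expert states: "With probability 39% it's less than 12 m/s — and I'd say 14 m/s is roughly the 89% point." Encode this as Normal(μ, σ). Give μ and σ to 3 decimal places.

μ = 12.371, σ = 1.328

The p-quantile of Normal(μ,σ) is μ + z_p·σ, with z_{0.39} = -0.2793 and z_{0.89} = 1.227.
Eliminate σ: μ = (z₂·x₁ − z₁·x₂)/(z₂ − z₁) = (1.227·12 − (-0.2793)·14)/1.506 = 12.371.
Then σ = (x₂ − x₁)/(z₂ − z₁) = (14 − 12)/1.506 = 1.328.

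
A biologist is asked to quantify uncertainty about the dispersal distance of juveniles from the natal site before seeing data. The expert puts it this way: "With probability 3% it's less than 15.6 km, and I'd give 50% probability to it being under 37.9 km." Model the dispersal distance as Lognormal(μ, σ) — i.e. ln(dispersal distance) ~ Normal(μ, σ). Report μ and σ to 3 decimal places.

μ ≈ 3.635, σ ≈ 0.472

If T ~ Lognormal(μ,σ) then ln T ~ Normal(μ,σ), so the p-quantile of ln T is μ + z_p·σ.
ln(15.6) = 2.747 and ln(37.9) = 3.635; z_{0.03} = -1.881, z_{0.5} = 0.
σ = (3.635 − 2.747)/(0 − (-1.881)) = 0.472.
μ = 2.747 − (-1.881)·0.472 = 3.635.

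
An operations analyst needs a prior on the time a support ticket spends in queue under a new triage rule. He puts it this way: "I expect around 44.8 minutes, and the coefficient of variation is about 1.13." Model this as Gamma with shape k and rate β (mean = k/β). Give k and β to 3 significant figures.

k ≈ 0.783, β ≈ 0.0175

For Gamma(k, rate β): mean = k/β, variance = k/β², so CV = 1/√k.
CV = 1.13, hence k = 1/CV² = 0.783.
Then β = k/mean = 0.783/44.8 = 0.0175.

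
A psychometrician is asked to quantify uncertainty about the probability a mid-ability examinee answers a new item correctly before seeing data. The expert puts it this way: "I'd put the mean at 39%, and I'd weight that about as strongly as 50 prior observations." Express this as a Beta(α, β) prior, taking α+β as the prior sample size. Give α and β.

α = 19.5, β = 30.5

Under the effective-sample-size interpretation, Beta(α, β) has prior mean α/(α+β) and prior sample size α+β.
So α+β = 50 and α/(α+β) = 0.39, giving α = 0.39·50 = 19.5 and β = 50 − 19.5 = 30.5.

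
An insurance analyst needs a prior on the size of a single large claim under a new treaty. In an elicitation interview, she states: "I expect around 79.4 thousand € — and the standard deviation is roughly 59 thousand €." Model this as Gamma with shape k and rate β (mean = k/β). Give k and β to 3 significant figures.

For Gamma(k, rate β): mean = k/β, variance = k/β², so CV = 1/√k.
CV = SD/mean = 59/79.4 = 0.7431, hence k = 1/CV² = 1.81.
Then β = k/mean = 1.81/79.4 = 0.0228.

k ≈ 1.81, β ≈ 0.0228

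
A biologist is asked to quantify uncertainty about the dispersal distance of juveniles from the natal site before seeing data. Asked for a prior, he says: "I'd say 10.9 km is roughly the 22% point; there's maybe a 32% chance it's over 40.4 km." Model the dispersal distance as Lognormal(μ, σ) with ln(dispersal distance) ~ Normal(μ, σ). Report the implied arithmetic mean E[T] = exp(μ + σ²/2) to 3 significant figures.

If T ~ Lognormal(μ,σ) then ln T ~ Normal(μ,σ), so the p-quantile of ln T is μ + z_p·σ.
ln(10.9) = 2.389 and ln(40.4) = 3.699; z_{0.22} = -0.7722, z_{0.68} = 0.4677.
σ = (3.699 − 2.389)/(0.4677 − (-0.7722)) = 1.057.
μ = 2.389 − (-0.7722)·1.057 = 3.205.
E[T] = exp(μ + σ²/2) = exp(3.205 + 0.5582) = 43.1 km.

E[T] ≈ 43.1 km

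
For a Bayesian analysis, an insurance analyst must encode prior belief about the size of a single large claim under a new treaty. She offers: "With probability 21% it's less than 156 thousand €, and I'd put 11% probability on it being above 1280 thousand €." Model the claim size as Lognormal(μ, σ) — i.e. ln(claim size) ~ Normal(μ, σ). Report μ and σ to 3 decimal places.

If T ~ Lognormal(μ,σ) then ln T ~ Normal(μ,σ), so the p-quantile of ln T is μ + z_p·σ.
ln(156) = 5.05 and ln(1280) = 7.155; z_{0.21} = -0.8064, z_{0.89} = 1.227.
σ = (7.155 − 5.05)/(1.227 − (-0.8064)) = 1.035.
μ = 5.05 − (-0.8064)·1.035 = 5.885.

μ ≈ 5.885, σ ≈ 1.035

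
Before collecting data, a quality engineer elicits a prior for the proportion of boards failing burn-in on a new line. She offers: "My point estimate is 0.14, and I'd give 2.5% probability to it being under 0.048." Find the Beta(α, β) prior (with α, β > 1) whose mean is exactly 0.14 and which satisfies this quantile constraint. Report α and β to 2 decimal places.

α ≈ 4.93, β ≈ 30.28

With mean 0.14 fixed, write α = 0.14s, β = 0.86s where s = α+β.
Need P(θ < 0.048) = 0.025 under Beta(0.14s, 0.86s). Normal approximation: (q−m)/√(m(1−m)/s) ≈ z_{0.025} = -1.96, so s ≈ 0.14·0.86·(-1.96)²/(0.048−0.14)² = 54.6.
At s = 54.6: P(θ<0.048) ≈ 0.006. Adjusting to match 0.025 gives s ≈ 35.21.
So α = 0.14·35.21 ≈ 4.93, β = 0.86·35.21 ≈ 30.28.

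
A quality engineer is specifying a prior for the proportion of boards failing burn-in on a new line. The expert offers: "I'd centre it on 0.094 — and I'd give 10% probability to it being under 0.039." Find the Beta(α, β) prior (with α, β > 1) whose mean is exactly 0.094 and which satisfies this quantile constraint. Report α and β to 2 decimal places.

With mean 0.094 fixed, write α = 0.094s, β = 0.906s where s = α+β.
Need P(θ < 0.039) = 0.1 under Beta(0.094s, 0.906s). Normal approximation: (q−m)/√(m(1−m)/s) ≈ z_{0.1} = -1.28, so s ≈ 0.094·0.906·(-1.28)²/(0.039−0.094)² = 46.2.
At s = 46.2: P(θ<0.039) ≈ 0.068. Adjusting to match 0.1 gives s ≈ 36.09.
So α = 0.094·36.09 ≈ 3.39, β = 0.906·36.09 ≈ 32.70.

α ≈ 3.39, β ≈ 32.70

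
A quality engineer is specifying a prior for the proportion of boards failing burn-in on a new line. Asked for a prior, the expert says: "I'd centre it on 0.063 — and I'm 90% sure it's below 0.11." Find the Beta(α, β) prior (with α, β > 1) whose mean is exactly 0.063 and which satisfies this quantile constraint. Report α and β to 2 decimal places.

With mean 0.063 fixed, write α = 0.063s, β = 0.937s where s = α+β.
Need P(θ < 0.11) = 0.9 under Beta(0.063s, 0.937s). Normal approximation: (q−m)/√(m(1−m)/s) ≈ z_{0.9} = 1.28, so s ≈ 0.063·0.937·(1.28)²/(0.11−0.063)² = 43.9.
At s = 43.9: P(θ<0.11) ≈ 0.893. Adjusting to match 0.9 gives s ≈ 47.94.
So α = 0.063·47.94 ≈ 3.02, β = 0.937·47.94 ≈ 44.92.

α ≈ 3.02, β ≈ 44.92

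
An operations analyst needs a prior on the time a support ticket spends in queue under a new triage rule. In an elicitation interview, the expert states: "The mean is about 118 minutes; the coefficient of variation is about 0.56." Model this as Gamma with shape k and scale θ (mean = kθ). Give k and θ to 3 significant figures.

k ≈ 3.19, θ ≈ 37

For Gamma(k, scale θ): mean = kθ, variance = kθ², so CV = 1/√k.
CV = 0.56, hence k = 1/CV² = 3.19.
Then θ = mean/k = 118/3.19 = 37.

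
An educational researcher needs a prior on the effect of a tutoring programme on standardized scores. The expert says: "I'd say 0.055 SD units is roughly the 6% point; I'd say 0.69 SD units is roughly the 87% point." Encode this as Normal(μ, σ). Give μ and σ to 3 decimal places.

The p-quantile of Normal(μ,σ) is μ + z_p·σ, with z_{0.06} = -1.555 and z_{0.87} = 1.126.
Eliminate σ: μ = (z₂·x₁ − z₁·x₂)/(z₂ − z₁) = (1.126·0.055 − (-1.555)·0.69)/2.681 = 0.423.
Then σ = (x₂ − x₁)/(z₂ − z₁) = (0.69 − 0.055)/2.681 = 0.237.

μ = 0.423, σ = 0.237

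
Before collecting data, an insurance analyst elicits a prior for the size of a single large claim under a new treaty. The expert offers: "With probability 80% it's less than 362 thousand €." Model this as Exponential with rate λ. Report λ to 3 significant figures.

λ ≈ 0.00445

P(T < 362.0) = 1 − e^(−λ·362.0) = 0.8, so λ = −ln(1−0.8)/362.0 = −ln(0.2)/362.0 = 0.00445.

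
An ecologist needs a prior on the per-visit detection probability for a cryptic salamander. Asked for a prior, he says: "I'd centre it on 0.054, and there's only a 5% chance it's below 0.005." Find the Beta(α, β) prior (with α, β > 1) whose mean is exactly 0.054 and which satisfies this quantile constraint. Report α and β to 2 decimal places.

α ≈ 1.28, β ≈ 22.43

With mean 0.054 fixed, write α = 0.054s, β = 0.946s where s = α+β.
Need P(θ < 0.005) = 0.05 under Beta(0.054s, 0.946s). Normal approximation: (q−m)/√(m(1−m)/s) ≈ z_{0.05} = -1.64, so s ≈ 0.054·0.946·(-1.64)²/(0.005−0.054)² = 57.6.
At s = 57.6: P(θ<0.005) ≈ 0.002. Adjusting to match 0.05 gives s ≈ 23.71.
So α = 0.054·23.71 ≈ 1.28, β = 0.946·23.71 ≈ 22.43.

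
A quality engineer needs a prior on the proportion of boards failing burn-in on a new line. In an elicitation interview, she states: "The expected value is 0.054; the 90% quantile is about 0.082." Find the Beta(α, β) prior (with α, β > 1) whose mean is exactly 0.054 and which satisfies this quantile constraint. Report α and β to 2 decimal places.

α ≈ 6.26, β ≈ 109.58

With mean 0.054 fixed, write α = 0.054s, β = 0.946s where s = α+β.
Need P(θ < 0.082) = 0.9 under Beta(0.054s, 0.946s). Normal approximation: (q−m)/√(m(1−m)/s) ≈ z_{0.9} = 1.28, so s ≈ 0.054·0.946·(1.28)²/(0.082−0.054)² = 107.0.
At s = 107.0: P(θ<0.082) ≈ 0.893. Adjusting to match 0.9 gives s ≈ 115.84.
So α = 0.054·115.84 ≈ 6.26, β = 0.946·115.84 ≈ 109.58.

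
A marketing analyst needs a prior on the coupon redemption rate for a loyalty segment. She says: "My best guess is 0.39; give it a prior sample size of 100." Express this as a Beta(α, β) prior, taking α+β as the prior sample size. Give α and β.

Under the effective-sample-size interpretation, Beta(α, β) has prior mean α/(α+β) and prior sample size α+β.
So α+β = 100 and α/(α+β) = 0.39, giving α = 0.39·100 = 39 and β = 100 − 39 = 61.

α = 39, β = 61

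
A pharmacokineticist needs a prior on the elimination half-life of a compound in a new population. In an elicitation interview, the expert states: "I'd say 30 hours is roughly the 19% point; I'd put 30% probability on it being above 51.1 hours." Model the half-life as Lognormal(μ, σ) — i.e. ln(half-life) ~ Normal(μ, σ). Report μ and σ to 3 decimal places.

μ ≈ 3.735, σ ≈ 0.380

If T ~ Lognormal(μ,σ) then ln T ~ Normal(μ,σ), so the p-quantile of ln T is μ + z_p·σ.
ln(30) = 3.401 and ln(51.1) = 3.934; z_{0.19} = -0.8779, z_{0.7} = 0.5244.
σ = (3.934 − 3.401)/(0.5244 − (-0.8779)) = 0.380.
μ = 3.401 − (-0.8779)·0.380 = 3.735.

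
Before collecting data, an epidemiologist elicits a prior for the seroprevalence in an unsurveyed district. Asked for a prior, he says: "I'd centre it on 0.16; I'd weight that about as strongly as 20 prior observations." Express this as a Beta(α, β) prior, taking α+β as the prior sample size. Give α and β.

α = 3.2, β = 16.8

Under the effective-sample-size interpretation, Beta(α, β) has prior mean α/(α+β) and prior sample size α+β.
So α+β = 20 and α/(α+β) = 0.16, giving α = 0.16·20 = 3.2 and β = 20 − 3.2 = 16.8.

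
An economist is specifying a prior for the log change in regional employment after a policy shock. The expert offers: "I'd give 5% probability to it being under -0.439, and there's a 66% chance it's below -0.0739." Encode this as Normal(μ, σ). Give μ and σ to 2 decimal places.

The p-quantile of Normal(μ,σ) is μ + z_p·σ, with z_{0.05} = -1.645 and z_{0.66} = 0.4125.
Eliminate σ: μ = (z₂·x₁ − z₁·x₂)/(z₂ − z₁) = (0.4125·-0.439 − (-1.645)·-0.0739)/2.057 = -0.15.
Then σ = (x₂ − x₁)/(z₂ − z₁) = (-0.0739 − -0.439)/2.057 = 0.18.

μ = -0.15, σ = 0.18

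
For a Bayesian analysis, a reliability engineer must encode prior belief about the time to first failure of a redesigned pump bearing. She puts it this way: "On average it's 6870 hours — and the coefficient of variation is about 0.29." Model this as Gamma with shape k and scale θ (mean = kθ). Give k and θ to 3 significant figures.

k ≈ 11.9, θ ≈ 578

For Gamma(k, scale θ): mean = kθ, variance = kθ², so CV = 1/√k.
CV = 0.29, hence k = 1/CV² = 11.9.
Then θ = mean/k = 6870/11.9 = 578.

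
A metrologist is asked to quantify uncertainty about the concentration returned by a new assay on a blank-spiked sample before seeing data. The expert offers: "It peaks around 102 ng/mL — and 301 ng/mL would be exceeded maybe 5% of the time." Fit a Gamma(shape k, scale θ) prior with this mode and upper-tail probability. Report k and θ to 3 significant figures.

k ≈ 3.27, θ ≈ 45

Gamma(k,θ) with k>1 has mode (k−1)θ, so θ = 102/(k−1).
Need P(X < 301) = 0.95 with θ tied to k this way. Start at k = 2, θ = 102: P(X<301) ≈ 0.793.
Too low — raise k to concentrate. Iterating converges to k ≈ 3.27.
Then θ = 102/(3.27−1) ≈ 45.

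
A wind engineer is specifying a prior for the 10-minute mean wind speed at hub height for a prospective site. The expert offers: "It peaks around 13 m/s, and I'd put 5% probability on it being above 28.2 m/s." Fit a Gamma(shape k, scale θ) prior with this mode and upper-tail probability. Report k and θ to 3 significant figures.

k ≈ 5.59, θ ≈ 2.83

Gamma(k,θ) with k>1 has mode (k−1)θ, so θ = 13/(k−1).
Need P(X < 28.2) = 0.95 with θ tied to k this way. Start at k = 2, θ = 13: P(X<28.2) ≈ 0.638.
Too low — raise k to concentrate. Iterating converges to k ≈ 5.59.
Then θ = 13/(5.59−1) ≈ 2.83.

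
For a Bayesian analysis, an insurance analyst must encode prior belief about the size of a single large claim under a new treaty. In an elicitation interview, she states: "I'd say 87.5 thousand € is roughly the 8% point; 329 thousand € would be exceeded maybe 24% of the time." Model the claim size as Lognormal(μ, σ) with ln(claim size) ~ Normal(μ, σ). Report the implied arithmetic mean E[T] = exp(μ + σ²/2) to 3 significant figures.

E[T] ≈ 257 thousand €

If T ~ Lognormal(μ,σ) then ln T ~ Normal(μ,σ), so the p-quantile of ln T is μ + z_p·σ.
ln(87.5) = 4.472 and ln(329) = 5.796; z_{0.08} = -1.405, z_{0.76} = 0.7063.
σ = (5.796 − 4.472)/(0.7063 − (-1.405)) = 0.627.
μ = 4.472 − (-1.405)·0.627 = 5.353.
E[T] = exp(μ + σ²/2) = exp(5.353 + 0.1967) = 257 thousand €.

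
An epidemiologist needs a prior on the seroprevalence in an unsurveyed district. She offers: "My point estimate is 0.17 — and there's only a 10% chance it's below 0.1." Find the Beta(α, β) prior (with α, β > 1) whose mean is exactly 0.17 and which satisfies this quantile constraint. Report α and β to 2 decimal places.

α ≈ 7.07, β ≈ 34.53

With mean 0.17 fixed, write α = 0.17s, β = 0.83s where s = α+β.
Need P(θ < 0.1) = 0.1 under Beta(0.17s, 0.83s). Normal approximation: (q−m)/√(m(1−m)/s) ≈ z_{0.1} = -1.28, so s ≈ 0.17·0.83·(-1.28)²/(0.1−0.17)² = 47.3.
At s = 47.3: P(θ<0.1) ≈ 0.084. Adjusting to match 0.1 gives s ≈ 41.61.
So α = 0.17·41.61 ≈ 7.07, β = 0.83·41.61 ≈ 34.53.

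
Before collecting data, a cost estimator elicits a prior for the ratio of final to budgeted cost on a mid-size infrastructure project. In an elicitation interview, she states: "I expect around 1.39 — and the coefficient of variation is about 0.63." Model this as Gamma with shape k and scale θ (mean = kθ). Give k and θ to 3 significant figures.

k ≈ 2.52, θ ≈ 0.552

For Gamma(k, scale θ): mean = kθ, variance = kθ², so CV = 1/√k.
CV = 0.63, hence k = 1/CV² = 2.52.
Then θ = mean/k = 1.39/2.52 = 0.552.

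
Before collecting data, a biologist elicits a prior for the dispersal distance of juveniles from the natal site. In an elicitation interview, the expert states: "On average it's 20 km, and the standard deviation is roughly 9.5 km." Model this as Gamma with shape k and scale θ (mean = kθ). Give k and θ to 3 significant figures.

For Gamma(k, scale θ): mean = kθ, variance = kθ², so CV = 1/√k.
CV = SD/mean = 9.5/20 = 0.475, hence k = 1/CV² = 4.43.
Then θ = mean/k = 20/4.43 = 4.51.

k ≈ 4.43, θ ≈ 4.51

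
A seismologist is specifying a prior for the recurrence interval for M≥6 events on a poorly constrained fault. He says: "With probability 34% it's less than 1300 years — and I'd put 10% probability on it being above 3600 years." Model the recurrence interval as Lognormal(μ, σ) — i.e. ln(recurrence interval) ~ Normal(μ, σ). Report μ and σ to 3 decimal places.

If T ~ Lognormal(μ,σ) then ln T ~ Normal(μ,σ), so the p-quantile of ln T is μ + z_p·σ.
ln(1300) = 7.17 and ln(3600) = 8.189; z_{0.34} = -0.4125, z_{0.9} = 1.282.
σ = (8.189 − 7.17)/(1.282 − (-0.4125)) = 0.601.
μ = 7.17 − (-0.4125)·0.601 = 7.418.

μ ≈ 7.418, σ ≈ 0.601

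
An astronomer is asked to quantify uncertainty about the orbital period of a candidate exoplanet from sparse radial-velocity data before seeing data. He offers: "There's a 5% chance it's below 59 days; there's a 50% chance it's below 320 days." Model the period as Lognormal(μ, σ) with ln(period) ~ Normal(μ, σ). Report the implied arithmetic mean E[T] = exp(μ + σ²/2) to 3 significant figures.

E[T] ≈ 543 days

If T ~ Lognormal(μ,σ) then ln T ~ Normal(μ,σ), so the p-quantile of ln T is μ + z_p·σ.
ln(59) = 4.078 and ln(320) = 5.768; z_{0.05} = -1.645, z_{0.5} = 0.
σ = (5.768 − 4.078)/(0 − (-1.645)) = 1.028.
μ = 4.078 − (-1.645)·1.028 = 5.768.
E[T] = exp(μ + σ²/2) = exp(5.768 + 0.5283) = 543 days.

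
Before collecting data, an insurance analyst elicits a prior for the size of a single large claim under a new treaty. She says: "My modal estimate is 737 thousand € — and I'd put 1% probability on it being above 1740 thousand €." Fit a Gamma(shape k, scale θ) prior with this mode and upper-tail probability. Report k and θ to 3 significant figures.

k ≈ 7.44, θ ≈ 114

Gamma(k,θ) with k>1 has mode (k−1)θ, so θ = 737/(k−1).
Need P(X < 1740) = 0.99 with θ tied to k this way. Start at k = 2, θ = 737: P(X<1740) ≈ 0.683.
Too low — raise k to concentrate. Iterating converges to k ≈ 7.44.
Then θ = 737/(7.44−1) ≈ 114.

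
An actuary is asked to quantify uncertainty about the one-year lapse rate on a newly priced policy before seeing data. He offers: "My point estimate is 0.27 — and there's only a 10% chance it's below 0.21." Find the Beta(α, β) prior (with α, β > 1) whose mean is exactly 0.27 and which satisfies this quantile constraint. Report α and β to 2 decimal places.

With mean 0.27 fixed, write α = 0.27s, β = 0.73s where s = α+β.
Need P(θ < 0.21) = 0.1 under Beta(0.27s, 0.73s). Normal approximation: (q−m)/√(m(1−m)/s) ≈ z_{0.1} = -1.28, so s ≈ 0.27·0.73·(-1.28)²/(0.21−0.27)² = 89.9.
At s = 89.9: P(θ<0.21) ≈ 0.095. Adjusting to match 0.1 gives s ≈ 85.88.
So α = 0.27·85.88 ≈ 23.19, β = 0.73·85.88 ≈ 62.69.

α ≈ 23.19, β ≈ 62.69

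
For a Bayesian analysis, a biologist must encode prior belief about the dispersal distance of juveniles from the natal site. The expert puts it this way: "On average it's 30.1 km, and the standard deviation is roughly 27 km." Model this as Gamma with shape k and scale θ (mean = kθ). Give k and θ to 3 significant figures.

k ≈ 1.24, θ ≈ 24.2

For Gamma(k, scale θ): mean = kθ, variance = kθ², so CV = 1/√k.
CV = SD/mean = 27/30.1 = 0.897, hence k = 1/CV² = 1.24.
Then θ = mean/k = 30.1/1.24 = 24.2.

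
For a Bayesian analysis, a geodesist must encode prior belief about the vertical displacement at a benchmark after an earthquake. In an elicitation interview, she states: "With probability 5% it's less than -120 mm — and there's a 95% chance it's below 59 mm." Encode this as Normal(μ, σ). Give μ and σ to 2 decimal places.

For Normal(μ,σ), the p-quantile is μ + z_p·σ. Here z_{0.05} = -1.645, z_{0.95} = 1.645.
So -120 = μ − 1.645σ and 59 = μ + 1.645σ.
Subtracting: σ = (59 − -120)/(1.645 − (-1.645)) = 54.41.
Then μ = -120 − (-1.645)·54.41 = -30.50.

μ = -30.50, σ = 54.41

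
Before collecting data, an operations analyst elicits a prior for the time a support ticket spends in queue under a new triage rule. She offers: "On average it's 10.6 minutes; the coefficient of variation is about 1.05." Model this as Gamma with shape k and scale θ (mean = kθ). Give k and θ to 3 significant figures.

For Gamma(k, scale θ): mean = kθ, variance = kθ², so CV = 1/√k.
CV = 1.05, hence k = 1/CV² = 0.907.
Then θ = mean/k = 10.6/0.907 = 11.7.

k ≈ 0.907, θ ≈ 11.7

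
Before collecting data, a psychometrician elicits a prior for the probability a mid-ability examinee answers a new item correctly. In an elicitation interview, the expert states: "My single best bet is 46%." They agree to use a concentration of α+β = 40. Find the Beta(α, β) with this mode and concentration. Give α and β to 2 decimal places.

α = 18.48, β = 21.52

For α,β > 1 the Beta mode is (α−1)/(α+β−2). With α+β = 40, the mode is (α−1)/38.
Set (α−1)/38 = 0.46 → α = 1 + 0.46·38 = 18.48.
β = 40 − α = 21.52.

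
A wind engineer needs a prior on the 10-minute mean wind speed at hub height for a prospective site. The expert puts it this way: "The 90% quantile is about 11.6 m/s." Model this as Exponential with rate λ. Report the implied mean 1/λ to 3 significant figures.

mean ≈ 5.04 m/s

P(T < 11.6) = 1 − e^(−λ·11.6) = 0.9, so λ = −ln(1−0.9)/11.6 = −ln(0.1)/11.6 = 0.198.
Mean = 1/λ = 5.04 m/s.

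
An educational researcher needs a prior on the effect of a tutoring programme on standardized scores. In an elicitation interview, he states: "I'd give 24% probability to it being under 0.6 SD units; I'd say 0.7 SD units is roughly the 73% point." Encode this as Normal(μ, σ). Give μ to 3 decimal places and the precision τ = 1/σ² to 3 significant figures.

μ = 0.654, τ = 174

The p-quantile of Normal(μ,σ) is μ + z_p·σ, with z_{0.24} = -0.7063 and z_{0.73} = 0.6128.
Eliminate σ: μ = (z₂·x₁ − z₁·x₂)/(z₂ − z₁) = (0.6128·0.6 − (-0.7063)·0.7)/1.319 = 0.654.
Then σ = (x₂ − x₁)/(z₂ − z₁) = (0.7 − 0.6)/1.319 = 0.076.
Precision τ = 1/σ² = 1/0.07581² = 174.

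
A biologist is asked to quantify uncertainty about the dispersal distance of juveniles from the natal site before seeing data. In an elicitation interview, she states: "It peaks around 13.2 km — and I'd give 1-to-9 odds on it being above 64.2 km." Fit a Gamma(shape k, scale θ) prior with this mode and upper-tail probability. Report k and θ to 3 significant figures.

k ≈ 1.71, θ ≈ 18.6

Gamma(k,θ) with k>1 has mode (k−1)θ, so θ = 13.2/(k−1).
Need P(X < 64.2) = 0.9 with θ tied to k this way. Start at k = 2, θ = 13.2: P(X<64.2) ≈ 0.955.
Too high — lower k to spread out. Iterating converges to k ≈ 1.71.
Then θ = 13.2/(1.71−1) ≈ 18.6.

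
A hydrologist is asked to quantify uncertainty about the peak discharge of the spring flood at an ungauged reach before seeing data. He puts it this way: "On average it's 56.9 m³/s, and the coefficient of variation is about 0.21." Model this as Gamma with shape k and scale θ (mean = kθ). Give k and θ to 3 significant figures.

For Gamma(k, scale θ): mean = kθ, variance = kθ², so CV = 1/√k.
CV = 0.21, hence k = 1/CV² = 22.7.
Then θ = mean/k = 56.9/22.7 = 2.51.

k ≈ 22.7, θ ≈ 2.51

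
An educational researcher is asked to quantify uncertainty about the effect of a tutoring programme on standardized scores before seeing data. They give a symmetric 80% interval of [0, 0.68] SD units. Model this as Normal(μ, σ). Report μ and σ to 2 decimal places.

μ = 0.34, σ = 0.27

A symmetric 80% interval runs μ ± z·σ with z = 1.282.
Half-width = 0.34, so σ = 0.34/1.282 = 0.27.
μ is the interval midpoint, 0.34.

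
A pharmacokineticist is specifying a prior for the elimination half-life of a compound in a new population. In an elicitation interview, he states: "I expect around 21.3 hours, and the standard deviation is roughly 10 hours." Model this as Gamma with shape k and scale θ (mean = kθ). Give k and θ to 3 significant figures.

k ≈ 4.54, θ ≈ 4.69

For Gamma(k, scale θ): mean = kθ, variance = kθ², so CV = 1/√k.
CV = SD/mean = 10/21.3 = 0.4695, hence k = 1/CV² = 4.54.
Then θ = mean/k = 21.3/4.54 = 4.69.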